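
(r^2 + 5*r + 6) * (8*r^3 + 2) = 8*r^5 + 40*r^4 + 48*r^3 + 2*r^2 + 10*r + 12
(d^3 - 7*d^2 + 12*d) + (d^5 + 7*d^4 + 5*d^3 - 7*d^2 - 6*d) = d^5 + 7*d^4 + 6*d^3 - 14*d^2 + 6*d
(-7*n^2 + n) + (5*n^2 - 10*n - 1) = -2*n^2 - 9*n - 1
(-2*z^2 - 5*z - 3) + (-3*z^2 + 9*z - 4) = -5*z^2 + 4*z - 7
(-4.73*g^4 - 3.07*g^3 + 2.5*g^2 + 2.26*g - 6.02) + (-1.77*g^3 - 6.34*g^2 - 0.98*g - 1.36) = -4.73*g^4 - 4.84*g^3 - 3.84*g^2 + 1.28*g - 7.38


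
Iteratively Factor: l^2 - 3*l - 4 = (l - 4)*(l + 1)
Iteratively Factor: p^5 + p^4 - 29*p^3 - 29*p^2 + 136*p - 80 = (p - 5)*(p^4 + 6*p^3 + p^2 - 24*p + 16) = (p - 5)*(p - 1)*(p^3 + 7*p^2 + 8*p - 16) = (p - 5)*(p - 1)*(p + 4)*(p^2 + 3*p - 4) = (p - 5)*(p - 1)*(p + 4)^2*(p - 1)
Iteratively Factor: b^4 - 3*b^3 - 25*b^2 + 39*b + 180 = (b - 5)*(b^3 + 2*b^2 - 15*b - 36) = (b - 5)*(b - 4)*(b^2 + 6*b + 9) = (b - 5)*(b - 4)*(b + 3)*(b + 3)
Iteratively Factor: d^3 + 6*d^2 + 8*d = (d)*(d^2 + 6*d + 8) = d*(d + 4)*(d + 2)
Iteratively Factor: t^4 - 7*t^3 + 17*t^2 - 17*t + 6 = (t - 2)*(t^3 - 5*t^2 + 7*t - 3) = (t - 2)*(t - 1)*(t^2 - 4*t + 3) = (t - 3)*(t - 2)*(t - 1)*(t - 1)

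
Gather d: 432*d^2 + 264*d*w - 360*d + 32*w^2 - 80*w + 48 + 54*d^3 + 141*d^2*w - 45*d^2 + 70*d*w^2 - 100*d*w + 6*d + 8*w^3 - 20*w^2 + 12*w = 54*d^3 + d^2*(141*w + 387) + d*(70*w^2 + 164*w - 354) + 8*w^3 + 12*w^2 - 68*w + 48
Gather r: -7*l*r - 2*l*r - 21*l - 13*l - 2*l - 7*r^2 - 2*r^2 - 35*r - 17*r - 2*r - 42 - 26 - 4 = -36*l - 9*r^2 + r*(-9*l - 54) - 72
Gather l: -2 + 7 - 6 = -1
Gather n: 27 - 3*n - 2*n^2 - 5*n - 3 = -2*n^2 - 8*n + 24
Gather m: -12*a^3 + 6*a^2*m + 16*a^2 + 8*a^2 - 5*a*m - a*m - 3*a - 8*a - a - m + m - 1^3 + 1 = -12*a^3 + 24*a^2 - 12*a + m*(6*a^2 - 6*a)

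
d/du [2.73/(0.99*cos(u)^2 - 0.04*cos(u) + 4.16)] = (5.4054*cos(u) - 0.1092)*sin(u)/(0.99*cos(u)^2 - 0.04*cos(u) + 4.16)^2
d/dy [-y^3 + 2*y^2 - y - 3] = -3*y^2 + 4*y - 1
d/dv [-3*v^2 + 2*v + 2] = 2 - 6*v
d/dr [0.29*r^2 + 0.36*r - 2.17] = 0.58*r + 0.36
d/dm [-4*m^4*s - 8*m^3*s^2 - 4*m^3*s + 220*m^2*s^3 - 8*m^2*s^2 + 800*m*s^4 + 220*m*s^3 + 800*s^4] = 4*s*(-4*m^3 - 6*m^2*s - 3*m^2 + 110*m*s^2 - 4*m*s + 200*s^3 + 55*s^2)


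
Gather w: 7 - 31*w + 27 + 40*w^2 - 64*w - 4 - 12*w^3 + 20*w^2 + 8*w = -12*w^3 + 60*w^2 - 87*w + 30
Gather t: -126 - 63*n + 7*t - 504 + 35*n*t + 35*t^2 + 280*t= -63*n + 35*t^2 + t*(35*n + 287) - 630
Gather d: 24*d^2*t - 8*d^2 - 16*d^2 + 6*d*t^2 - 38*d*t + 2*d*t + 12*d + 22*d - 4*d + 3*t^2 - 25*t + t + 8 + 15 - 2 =d^2*(24*t - 24) + d*(6*t^2 - 36*t + 30) + 3*t^2 - 24*t + 21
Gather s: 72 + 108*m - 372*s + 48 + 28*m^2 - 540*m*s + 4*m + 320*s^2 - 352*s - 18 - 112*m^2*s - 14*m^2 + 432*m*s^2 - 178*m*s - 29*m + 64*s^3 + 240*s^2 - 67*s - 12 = 14*m^2 + 83*m + 64*s^3 + s^2*(432*m + 560) + s*(-112*m^2 - 718*m - 791) + 90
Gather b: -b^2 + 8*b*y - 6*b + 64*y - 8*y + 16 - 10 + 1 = -b^2 + b*(8*y - 6) + 56*y + 7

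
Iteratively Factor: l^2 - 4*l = (l - 4)*(l)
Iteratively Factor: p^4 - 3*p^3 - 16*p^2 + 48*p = (p - 4)*(p^3 + p^2 - 12*p) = (p - 4)*(p + 4)*(p^2 - 3*p) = p*(p - 4)*(p + 4)*(p - 3)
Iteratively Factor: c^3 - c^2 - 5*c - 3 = (c - 3)*(c^2 + 2*c + 1) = (c - 3)*(c + 1)*(c + 1)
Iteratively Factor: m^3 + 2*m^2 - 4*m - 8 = (m + 2)*(m^2 - 4) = (m + 2)^2*(m - 2)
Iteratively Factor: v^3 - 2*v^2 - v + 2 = (v - 1)*(v^2 - v - 2) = (v - 1)*(v + 1)*(v - 2)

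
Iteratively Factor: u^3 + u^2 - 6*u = (u + 3)*(u^2 - 2*u) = u*(u + 3)*(u - 2)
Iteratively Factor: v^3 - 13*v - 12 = (v + 1)*(v^2 - v - 12) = (v + 1)*(v + 3)*(v - 4)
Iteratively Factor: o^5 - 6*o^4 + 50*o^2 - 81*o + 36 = (o - 1)*(o^4 - 5*o^3 - 5*o^2 + 45*o - 36) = (o - 3)*(o - 1)*(o^3 - 2*o^2 - 11*o + 12) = (o - 3)*(o - 1)^2*(o^2 - o - 12) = (o - 3)*(o - 1)^2*(o + 3)*(o - 4)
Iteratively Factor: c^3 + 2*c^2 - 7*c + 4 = (c + 4)*(c^2 - 2*c + 1) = (c - 1)*(c + 4)*(c - 1)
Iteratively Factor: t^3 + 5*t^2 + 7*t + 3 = (t + 1)*(t^2 + 4*t + 3) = (t + 1)^2*(t + 3)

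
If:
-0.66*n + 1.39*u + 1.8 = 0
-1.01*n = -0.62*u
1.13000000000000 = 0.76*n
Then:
No Solution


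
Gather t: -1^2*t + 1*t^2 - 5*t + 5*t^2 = 6*t^2 - 6*t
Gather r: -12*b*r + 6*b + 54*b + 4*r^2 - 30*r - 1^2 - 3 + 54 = 60*b + 4*r^2 + r*(-12*b - 30) + 50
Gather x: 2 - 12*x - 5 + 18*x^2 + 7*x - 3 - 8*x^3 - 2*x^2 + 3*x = -8*x^3 + 16*x^2 - 2*x - 6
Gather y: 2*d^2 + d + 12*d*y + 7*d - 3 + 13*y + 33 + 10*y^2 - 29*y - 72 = 2*d^2 + 8*d + 10*y^2 + y*(12*d - 16) - 42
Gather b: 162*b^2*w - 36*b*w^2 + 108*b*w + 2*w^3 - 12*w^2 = 162*b^2*w + b*(-36*w^2 + 108*w) + 2*w^3 - 12*w^2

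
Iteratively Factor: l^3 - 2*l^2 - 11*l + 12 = (l - 4)*(l^2 + 2*l - 3) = (l - 4)*(l + 3)*(l - 1)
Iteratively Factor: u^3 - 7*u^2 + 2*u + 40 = (u - 4)*(u^2 - 3*u - 10) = (u - 4)*(u + 2)*(u - 5)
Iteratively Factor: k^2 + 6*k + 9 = (k + 3)*(k + 3)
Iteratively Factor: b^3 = (b)*(b^2) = b^2*(b)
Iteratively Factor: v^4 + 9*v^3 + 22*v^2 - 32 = (v + 4)*(v^3 + 5*v^2 + 2*v - 8) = (v - 1)*(v + 4)*(v^2 + 6*v + 8) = (v - 1)*(v + 4)^2*(v + 2)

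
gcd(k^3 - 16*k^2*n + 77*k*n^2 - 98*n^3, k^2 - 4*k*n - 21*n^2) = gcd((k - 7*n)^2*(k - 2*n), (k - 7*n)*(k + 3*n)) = k - 7*n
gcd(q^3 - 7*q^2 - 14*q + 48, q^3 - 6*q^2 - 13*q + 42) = q^2 + q - 6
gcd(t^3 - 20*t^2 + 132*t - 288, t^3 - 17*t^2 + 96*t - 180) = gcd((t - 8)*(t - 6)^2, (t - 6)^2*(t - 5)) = t^2 - 12*t + 36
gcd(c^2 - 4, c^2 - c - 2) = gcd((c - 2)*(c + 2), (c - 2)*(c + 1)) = c - 2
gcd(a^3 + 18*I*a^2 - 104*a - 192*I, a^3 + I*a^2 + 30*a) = a + 6*I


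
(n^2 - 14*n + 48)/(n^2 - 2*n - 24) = (n - 8)/(n + 4)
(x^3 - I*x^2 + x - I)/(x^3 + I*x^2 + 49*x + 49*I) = (x^2 - 2*I*x - 1)/(x^2 + 49)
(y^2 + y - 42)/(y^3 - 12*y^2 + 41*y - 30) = (y + 7)/(y^2 - 6*y + 5)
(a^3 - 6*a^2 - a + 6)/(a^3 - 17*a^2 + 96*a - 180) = (a^2 - 1)/(a^2 - 11*a + 30)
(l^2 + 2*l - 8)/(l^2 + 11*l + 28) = (l - 2)/(l + 7)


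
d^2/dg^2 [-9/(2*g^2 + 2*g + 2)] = 9*(g^2 + g - (2*g + 1)^2 + 1)/(g^2 + g + 1)^3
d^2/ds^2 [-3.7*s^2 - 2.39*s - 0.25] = -7.40000000000000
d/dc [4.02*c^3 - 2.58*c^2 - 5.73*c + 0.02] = 12.06*c^2 - 5.16*c - 5.73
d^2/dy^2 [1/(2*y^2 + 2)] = (3*y^2 - 1)/(y^2 + 1)^3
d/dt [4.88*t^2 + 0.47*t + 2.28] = 9.76*t + 0.47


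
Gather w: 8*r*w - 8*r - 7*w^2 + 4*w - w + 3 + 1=-8*r - 7*w^2 + w*(8*r + 3) + 4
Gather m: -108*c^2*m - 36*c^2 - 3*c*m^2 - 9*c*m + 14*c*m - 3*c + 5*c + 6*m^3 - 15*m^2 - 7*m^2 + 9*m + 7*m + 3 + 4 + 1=-36*c^2 + 2*c + 6*m^3 + m^2*(-3*c - 22) + m*(-108*c^2 + 5*c + 16) + 8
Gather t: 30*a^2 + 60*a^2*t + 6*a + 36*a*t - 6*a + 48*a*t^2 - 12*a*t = 30*a^2 + 48*a*t^2 + t*(60*a^2 + 24*a)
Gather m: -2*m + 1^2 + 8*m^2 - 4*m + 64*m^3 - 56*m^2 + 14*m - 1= 64*m^3 - 48*m^2 + 8*m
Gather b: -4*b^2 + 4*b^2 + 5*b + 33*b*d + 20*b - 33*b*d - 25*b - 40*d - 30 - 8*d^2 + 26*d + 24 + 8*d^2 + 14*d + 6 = 0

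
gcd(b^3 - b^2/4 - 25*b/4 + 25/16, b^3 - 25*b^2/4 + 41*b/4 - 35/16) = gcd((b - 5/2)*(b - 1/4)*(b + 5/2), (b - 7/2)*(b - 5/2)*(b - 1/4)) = b^2 - 11*b/4 + 5/8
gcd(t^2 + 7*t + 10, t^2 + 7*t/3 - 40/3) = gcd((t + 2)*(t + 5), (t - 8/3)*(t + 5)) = t + 5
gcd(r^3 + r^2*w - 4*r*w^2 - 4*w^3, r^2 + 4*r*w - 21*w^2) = 1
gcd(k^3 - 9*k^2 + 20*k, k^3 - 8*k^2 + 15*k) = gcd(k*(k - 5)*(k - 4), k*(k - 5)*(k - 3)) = k^2 - 5*k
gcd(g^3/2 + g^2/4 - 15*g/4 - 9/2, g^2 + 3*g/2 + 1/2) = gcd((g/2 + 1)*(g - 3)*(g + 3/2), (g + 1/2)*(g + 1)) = 1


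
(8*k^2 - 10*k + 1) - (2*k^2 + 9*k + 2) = 6*k^2 - 19*k - 1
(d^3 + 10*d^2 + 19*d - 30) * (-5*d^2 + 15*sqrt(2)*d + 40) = -5*d^5 - 50*d^4 + 15*sqrt(2)*d^4 - 55*d^3 + 150*sqrt(2)*d^3 + 285*sqrt(2)*d^2 + 550*d^2 - 450*sqrt(2)*d + 760*d - 1200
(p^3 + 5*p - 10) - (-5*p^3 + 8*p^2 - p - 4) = 6*p^3 - 8*p^2 + 6*p - 6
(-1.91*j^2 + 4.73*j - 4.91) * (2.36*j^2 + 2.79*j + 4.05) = -4.5076*j^4 + 5.8339*j^3 - 6.1264*j^2 + 5.4576*j - 19.8855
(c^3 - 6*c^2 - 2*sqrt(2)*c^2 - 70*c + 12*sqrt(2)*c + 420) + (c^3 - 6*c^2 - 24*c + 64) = 2*c^3 - 12*c^2 - 2*sqrt(2)*c^2 - 94*c + 12*sqrt(2)*c + 484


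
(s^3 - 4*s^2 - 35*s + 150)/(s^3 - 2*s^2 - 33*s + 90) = (s - 5)/(s - 3)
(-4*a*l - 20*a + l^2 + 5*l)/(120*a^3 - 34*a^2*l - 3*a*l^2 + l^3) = (-l - 5)/(30*a^2 - a*l - l^2)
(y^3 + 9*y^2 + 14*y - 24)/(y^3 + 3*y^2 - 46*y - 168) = (y - 1)/(y - 7)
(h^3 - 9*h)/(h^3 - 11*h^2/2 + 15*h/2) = 2*(h + 3)/(2*h - 5)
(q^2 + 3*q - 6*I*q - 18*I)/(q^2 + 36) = (q + 3)/(q + 6*I)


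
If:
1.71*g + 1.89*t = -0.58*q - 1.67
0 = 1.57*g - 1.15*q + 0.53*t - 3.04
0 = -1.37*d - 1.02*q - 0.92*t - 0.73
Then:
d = 1.49086227590789 - 0.138194709950992*t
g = -0.862291891140384*t - 0.0546731083382573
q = -0.716346320948177*t - 2.71811893920962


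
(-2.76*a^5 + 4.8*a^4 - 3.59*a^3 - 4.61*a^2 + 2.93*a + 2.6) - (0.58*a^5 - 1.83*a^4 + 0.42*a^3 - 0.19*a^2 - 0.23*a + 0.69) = -3.34*a^5 + 6.63*a^4 - 4.01*a^3 - 4.42*a^2 + 3.16*a + 1.91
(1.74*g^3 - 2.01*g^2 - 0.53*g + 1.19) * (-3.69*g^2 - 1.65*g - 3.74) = -6.4206*g^5 + 4.5459*g^4 - 1.2354*g^3 + 4.0008*g^2 + 0.0187000000000004*g - 4.4506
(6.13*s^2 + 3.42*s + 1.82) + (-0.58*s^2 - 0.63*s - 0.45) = 5.55*s^2 + 2.79*s + 1.37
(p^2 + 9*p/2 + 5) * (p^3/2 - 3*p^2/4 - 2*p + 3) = p^5/2 + 3*p^4/2 - 23*p^3/8 - 39*p^2/4 + 7*p/2 + 15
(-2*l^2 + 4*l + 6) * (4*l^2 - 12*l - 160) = -8*l^4 + 40*l^3 + 296*l^2 - 712*l - 960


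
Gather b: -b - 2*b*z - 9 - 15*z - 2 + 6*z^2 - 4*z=b*(-2*z - 1) + 6*z^2 - 19*z - 11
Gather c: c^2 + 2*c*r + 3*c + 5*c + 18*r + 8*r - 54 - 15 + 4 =c^2 + c*(2*r + 8) + 26*r - 65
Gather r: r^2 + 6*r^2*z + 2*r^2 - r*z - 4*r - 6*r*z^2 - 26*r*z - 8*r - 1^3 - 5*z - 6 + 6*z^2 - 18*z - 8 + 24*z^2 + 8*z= r^2*(6*z + 3) + r*(-6*z^2 - 27*z - 12) + 30*z^2 - 15*z - 15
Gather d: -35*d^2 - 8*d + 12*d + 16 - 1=-35*d^2 + 4*d + 15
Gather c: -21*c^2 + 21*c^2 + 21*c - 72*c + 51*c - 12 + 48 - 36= 0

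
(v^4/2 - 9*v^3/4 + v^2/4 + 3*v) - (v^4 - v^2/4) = -v^4/2 - 9*v^3/4 + v^2/2 + 3*v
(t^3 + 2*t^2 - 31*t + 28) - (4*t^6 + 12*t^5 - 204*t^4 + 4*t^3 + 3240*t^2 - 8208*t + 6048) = -4*t^6 - 12*t^5 + 204*t^4 - 3*t^3 - 3238*t^2 + 8177*t - 6020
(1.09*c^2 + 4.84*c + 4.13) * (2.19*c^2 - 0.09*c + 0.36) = 2.3871*c^4 + 10.5015*c^3 + 9.0015*c^2 + 1.3707*c + 1.4868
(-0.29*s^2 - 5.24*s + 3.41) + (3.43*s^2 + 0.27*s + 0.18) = 3.14*s^2 - 4.97*s + 3.59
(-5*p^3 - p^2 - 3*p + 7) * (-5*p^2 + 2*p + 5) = 25*p^5 - 5*p^4 - 12*p^3 - 46*p^2 - p + 35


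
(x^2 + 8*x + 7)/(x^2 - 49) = (x + 1)/(x - 7)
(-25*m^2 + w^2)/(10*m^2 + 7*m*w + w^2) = (-5*m + w)/(2*m + w)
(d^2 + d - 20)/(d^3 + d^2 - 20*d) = 1/d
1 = 1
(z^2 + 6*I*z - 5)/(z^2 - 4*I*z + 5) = (z + 5*I)/(z - 5*I)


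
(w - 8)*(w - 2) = w^2 - 10*w + 16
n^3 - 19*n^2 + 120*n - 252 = (n - 7)*(n - 6)^2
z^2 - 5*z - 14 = (z - 7)*(z + 2)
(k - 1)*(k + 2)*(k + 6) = k^3 + 7*k^2 + 4*k - 12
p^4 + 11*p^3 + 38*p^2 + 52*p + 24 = (p + 1)*(p + 2)^2*(p + 6)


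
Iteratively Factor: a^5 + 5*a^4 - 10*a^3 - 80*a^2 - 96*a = (a)*(a^4 + 5*a^3 - 10*a^2 - 80*a - 96) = a*(a + 2)*(a^3 + 3*a^2 - 16*a - 48) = a*(a + 2)*(a + 4)*(a^2 - a - 12) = a*(a + 2)*(a + 3)*(a + 4)*(a - 4)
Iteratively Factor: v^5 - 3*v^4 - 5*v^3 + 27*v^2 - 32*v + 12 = (v - 1)*(v^4 - 2*v^3 - 7*v^2 + 20*v - 12) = (v - 1)*(v + 3)*(v^3 - 5*v^2 + 8*v - 4) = (v - 1)^2*(v + 3)*(v^2 - 4*v + 4) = (v - 2)*(v - 1)^2*(v + 3)*(v - 2)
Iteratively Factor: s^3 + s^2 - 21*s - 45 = (s - 5)*(s^2 + 6*s + 9) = (s - 5)*(s + 3)*(s + 3)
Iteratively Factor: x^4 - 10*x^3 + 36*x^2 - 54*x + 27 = (x - 1)*(x^3 - 9*x^2 + 27*x - 27) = (x - 3)*(x - 1)*(x^2 - 6*x + 9) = (x - 3)^2*(x - 1)*(x - 3)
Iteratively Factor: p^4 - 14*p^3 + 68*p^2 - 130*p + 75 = (p - 5)*(p^3 - 9*p^2 + 23*p - 15) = (p - 5)^2*(p^2 - 4*p + 3) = (p - 5)^2*(p - 1)*(p - 3)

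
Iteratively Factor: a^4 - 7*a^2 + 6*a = (a - 1)*(a^3 + a^2 - 6*a) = (a - 1)*(a + 3)*(a^2 - 2*a) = (a - 2)*(a - 1)*(a + 3)*(a)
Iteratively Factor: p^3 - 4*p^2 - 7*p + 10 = (p + 2)*(p^2 - 6*p + 5) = (p - 5)*(p + 2)*(p - 1)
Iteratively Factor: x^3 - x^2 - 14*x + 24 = (x - 2)*(x^2 + x - 12) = (x - 2)*(x + 4)*(x - 3)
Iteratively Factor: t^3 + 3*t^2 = (t + 3)*(t^2) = t*(t + 3)*(t)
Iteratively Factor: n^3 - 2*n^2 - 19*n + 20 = (n + 4)*(n^2 - 6*n + 5) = (n - 5)*(n + 4)*(n - 1)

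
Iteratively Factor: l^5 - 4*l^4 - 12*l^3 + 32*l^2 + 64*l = (l - 4)*(l^4 - 12*l^2 - 16*l) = (l - 4)^2*(l^3 + 4*l^2 + 4*l) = (l - 4)^2*(l + 2)*(l^2 + 2*l) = l*(l - 4)^2*(l + 2)*(l + 2)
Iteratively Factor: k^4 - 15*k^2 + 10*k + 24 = (k - 2)*(k^3 + 2*k^2 - 11*k - 12) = (k - 2)*(k + 1)*(k^2 + k - 12) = (k - 2)*(k + 1)*(k + 4)*(k - 3)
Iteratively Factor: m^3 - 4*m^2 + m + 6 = (m - 2)*(m^2 - 2*m - 3) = (m - 3)*(m - 2)*(m + 1)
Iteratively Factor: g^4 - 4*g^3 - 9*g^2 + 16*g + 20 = (g - 5)*(g^3 + g^2 - 4*g - 4) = (g - 5)*(g + 2)*(g^2 - g - 2) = (g - 5)*(g + 1)*(g + 2)*(g - 2)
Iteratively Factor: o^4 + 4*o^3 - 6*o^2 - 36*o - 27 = (o - 3)*(o^3 + 7*o^2 + 15*o + 9) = (o - 3)*(o + 3)*(o^2 + 4*o + 3) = (o - 3)*(o + 3)^2*(o + 1)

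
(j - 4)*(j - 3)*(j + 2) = j^3 - 5*j^2 - 2*j + 24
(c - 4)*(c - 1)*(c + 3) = c^3 - 2*c^2 - 11*c + 12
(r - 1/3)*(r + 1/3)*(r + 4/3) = r^3 + 4*r^2/3 - r/9 - 4/27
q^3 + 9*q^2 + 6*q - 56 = (q - 2)*(q + 4)*(q + 7)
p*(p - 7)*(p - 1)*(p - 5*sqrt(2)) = p^4 - 8*p^3 - 5*sqrt(2)*p^3 + 7*p^2 + 40*sqrt(2)*p^2 - 35*sqrt(2)*p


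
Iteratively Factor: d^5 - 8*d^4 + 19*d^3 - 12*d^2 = (d - 1)*(d^4 - 7*d^3 + 12*d^2) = d*(d - 1)*(d^3 - 7*d^2 + 12*d) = d*(d - 4)*(d - 1)*(d^2 - 3*d) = d^2*(d - 4)*(d - 1)*(d - 3)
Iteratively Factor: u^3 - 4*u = (u - 2)*(u^2 + 2*u) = (u - 2)*(u + 2)*(u)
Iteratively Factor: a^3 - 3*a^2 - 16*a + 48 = (a - 3)*(a^2 - 16) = (a - 3)*(a + 4)*(a - 4)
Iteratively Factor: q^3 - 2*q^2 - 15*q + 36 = (q + 4)*(q^2 - 6*q + 9) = (q - 3)*(q + 4)*(q - 3)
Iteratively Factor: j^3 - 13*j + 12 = (j + 4)*(j^2 - 4*j + 3) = (j - 1)*(j + 4)*(j - 3)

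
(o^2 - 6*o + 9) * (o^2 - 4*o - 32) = o^4 - 10*o^3 + o^2 + 156*o - 288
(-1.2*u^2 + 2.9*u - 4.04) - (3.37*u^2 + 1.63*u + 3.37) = -4.57*u^2 + 1.27*u - 7.41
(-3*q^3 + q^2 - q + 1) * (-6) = 18*q^3 - 6*q^2 + 6*q - 6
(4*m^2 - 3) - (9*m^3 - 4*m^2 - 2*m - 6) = -9*m^3 + 8*m^2 + 2*m + 3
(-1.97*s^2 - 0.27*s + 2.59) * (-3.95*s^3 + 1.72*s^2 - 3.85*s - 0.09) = 7.7815*s^5 - 2.3219*s^4 - 3.1104*s^3 + 5.6716*s^2 - 9.9472*s - 0.2331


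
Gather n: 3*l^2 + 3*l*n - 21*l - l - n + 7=3*l^2 - 22*l + n*(3*l - 1) + 7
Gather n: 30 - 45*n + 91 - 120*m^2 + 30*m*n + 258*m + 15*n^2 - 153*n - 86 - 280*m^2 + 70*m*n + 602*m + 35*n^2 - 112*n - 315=-400*m^2 + 860*m + 50*n^2 + n*(100*m - 310) - 280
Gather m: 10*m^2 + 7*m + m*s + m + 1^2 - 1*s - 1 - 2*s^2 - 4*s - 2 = 10*m^2 + m*(s + 8) - 2*s^2 - 5*s - 2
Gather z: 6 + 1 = 7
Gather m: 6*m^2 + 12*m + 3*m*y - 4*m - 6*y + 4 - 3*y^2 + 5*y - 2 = 6*m^2 + m*(3*y + 8) - 3*y^2 - y + 2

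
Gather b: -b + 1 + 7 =8 - b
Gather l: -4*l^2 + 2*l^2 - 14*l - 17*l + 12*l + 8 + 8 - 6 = -2*l^2 - 19*l + 10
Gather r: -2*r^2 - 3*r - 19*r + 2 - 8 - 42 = -2*r^2 - 22*r - 48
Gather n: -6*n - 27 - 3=-6*n - 30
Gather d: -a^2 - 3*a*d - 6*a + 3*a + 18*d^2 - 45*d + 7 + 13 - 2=-a^2 - 3*a + 18*d^2 + d*(-3*a - 45) + 18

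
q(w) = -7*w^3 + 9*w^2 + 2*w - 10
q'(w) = -21*w^2 + 18*w + 2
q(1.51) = -10.56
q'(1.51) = -18.70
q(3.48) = -189.06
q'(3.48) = -189.68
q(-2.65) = 178.17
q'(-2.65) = -193.17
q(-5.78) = 1630.82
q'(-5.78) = -803.62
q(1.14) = -6.39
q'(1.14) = -4.77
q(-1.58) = 36.92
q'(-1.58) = -78.86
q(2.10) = -30.94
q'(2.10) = -52.81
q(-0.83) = -1.46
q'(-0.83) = -27.41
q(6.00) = -1186.00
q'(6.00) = -646.00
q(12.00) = -10786.00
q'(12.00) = -2806.00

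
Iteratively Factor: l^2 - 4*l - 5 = (l + 1)*(l - 5)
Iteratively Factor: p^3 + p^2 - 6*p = (p - 2)*(p^2 + 3*p) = (p - 2)*(p + 3)*(p)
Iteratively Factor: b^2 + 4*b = (b)*(b + 4)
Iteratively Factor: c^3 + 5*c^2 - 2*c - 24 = (c + 3)*(c^2 + 2*c - 8) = (c - 2)*(c + 3)*(c + 4)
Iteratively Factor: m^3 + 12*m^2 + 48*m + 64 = (m + 4)*(m^2 + 8*m + 16) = (m + 4)^2*(m + 4)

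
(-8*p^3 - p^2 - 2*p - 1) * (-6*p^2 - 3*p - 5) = 48*p^5 + 30*p^4 + 55*p^3 + 17*p^2 + 13*p + 5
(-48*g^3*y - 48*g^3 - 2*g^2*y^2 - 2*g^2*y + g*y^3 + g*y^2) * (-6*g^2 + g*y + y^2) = 288*g^5*y + 288*g^5 - 36*g^4*y^2 - 36*g^4*y - 56*g^3*y^3 - 56*g^3*y^2 - g^2*y^4 - g^2*y^3 + g*y^5 + g*y^4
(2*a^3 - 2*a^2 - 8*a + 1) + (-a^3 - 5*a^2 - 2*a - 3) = a^3 - 7*a^2 - 10*a - 2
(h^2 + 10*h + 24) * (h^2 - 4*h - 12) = h^4 + 6*h^3 - 28*h^2 - 216*h - 288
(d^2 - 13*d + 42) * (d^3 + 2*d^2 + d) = d^5 - 11*d^4 + 17*d^3 + 71*d^2 + 42*d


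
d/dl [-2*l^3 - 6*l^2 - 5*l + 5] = -6*l^2 - 12*l - 5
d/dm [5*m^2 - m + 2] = 10*m - 1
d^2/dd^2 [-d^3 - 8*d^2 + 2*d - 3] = -6*d - 16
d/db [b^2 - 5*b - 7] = 2*b - 5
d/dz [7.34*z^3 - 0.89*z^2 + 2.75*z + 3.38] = 22.02*z^2 - 1.78*z + 2.75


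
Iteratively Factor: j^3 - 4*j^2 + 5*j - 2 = (j - 1)*(j^2 - 3*j + 2) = (j - 2)*(j - 1)*(j - 1)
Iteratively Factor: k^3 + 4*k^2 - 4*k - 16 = (k - 2)*(k^2 + 6*k + 8) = (k - 2)*(k + 4)*(k + 2)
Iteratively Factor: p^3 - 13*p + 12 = (p + 4)*(p^2 - 4*p + 3) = (p - 3)*(p + 4)*(p - 1)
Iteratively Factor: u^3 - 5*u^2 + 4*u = (u - 1)*(u^2 - 4*u) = (u - 4)*(u - 1)*(u)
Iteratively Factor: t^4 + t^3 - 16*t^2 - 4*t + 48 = (t - 3)*(t^3 + 4*t^2 - 4*t - 16) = (t - 3)*(t + 2)*(t^2 + 2*t - 8) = (t - 3)*(t - 2)*(t + 2)*(t + 4)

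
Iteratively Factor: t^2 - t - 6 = (t - 3)*(t + 2)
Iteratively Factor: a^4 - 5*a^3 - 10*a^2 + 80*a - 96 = (a + 4)*(a^3 - 9*a^2 + 26*a - 24) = (a - 3)*(a + 4)*(a^2 - 6*a + 8) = (a - 3)*(a - 2)*(a + 4)*(a - 4)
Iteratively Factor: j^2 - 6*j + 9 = (j - 3)*(j - 3)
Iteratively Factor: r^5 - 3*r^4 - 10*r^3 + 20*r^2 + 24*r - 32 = (r + 2)*(r^4 - 5*r^3 + 20*r - 16) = (r - 4)*(r + 2)*(r^3 - r^2 - 4*r + 4) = (r - 4)*(r - 2)*(r + 2)*(r^2 + r - 2) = (r - 4)*(r - 2)*(r + 2)^2*(r - 1)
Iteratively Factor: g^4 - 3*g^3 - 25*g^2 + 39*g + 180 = (g + 3)*(g^3 - 6*g^2 - 7*g + 60) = (g + 3)^2*(g^2 - 9*g + 20) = (g - 5)*(g + 3)^2*(g - 4)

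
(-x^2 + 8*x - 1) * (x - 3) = -x^3 + 11*x^2 - 25*x + 3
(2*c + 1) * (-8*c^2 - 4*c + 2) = -16*c^3 - 16*c^2 + 2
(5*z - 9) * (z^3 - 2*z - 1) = 5*z^4 - 9*z^3 - 10*z^2 + 13*z + 9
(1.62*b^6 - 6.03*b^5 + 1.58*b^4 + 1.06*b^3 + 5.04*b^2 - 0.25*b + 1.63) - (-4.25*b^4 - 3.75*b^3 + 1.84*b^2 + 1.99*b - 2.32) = 1.62*b^6 - 6.03*b^5 + 5.83*b^4 + 4.81*b^3 + 3.2*b^2 - 2.24*b + 3.95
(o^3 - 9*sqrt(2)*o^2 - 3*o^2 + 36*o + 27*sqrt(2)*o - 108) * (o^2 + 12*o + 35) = o^5 - 9*sqrt(2)*o^4 + 9*o^4 - 81*sqrt(2)*o^3 + 35*o^3 + 9*sqrt(2)*o^2 + 219*o^2 - 36*o + 945*sqrt(2)*o - 3780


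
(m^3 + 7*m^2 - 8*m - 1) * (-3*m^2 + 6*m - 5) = -3*m^5 - 15*m^4 + 61*m^3 - 80*m^2 + 34*m + 5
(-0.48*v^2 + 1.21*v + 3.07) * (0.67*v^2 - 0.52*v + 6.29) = -0.3216*v^4 + 1.0603*v^3 - 1.5915*v^2 + 6.0145*v + 19.3103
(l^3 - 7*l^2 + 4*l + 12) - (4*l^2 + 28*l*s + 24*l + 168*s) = l^3 - 11*l^2 - 28*l*s - 20*l - 168*s + 12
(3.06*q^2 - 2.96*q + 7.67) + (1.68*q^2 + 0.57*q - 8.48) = 4.74*q^2 - 2.39*q - 0.81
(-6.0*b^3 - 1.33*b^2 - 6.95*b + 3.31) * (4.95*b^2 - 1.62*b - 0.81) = -29.7*b^5 + 3.1365*b^4 - 27.3879*b^3 + 28.7208*b^2 + 0.2673*b - 2.6811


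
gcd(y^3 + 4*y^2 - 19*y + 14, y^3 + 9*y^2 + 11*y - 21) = y^2 + 6*y - 7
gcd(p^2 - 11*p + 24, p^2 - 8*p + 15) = p - 3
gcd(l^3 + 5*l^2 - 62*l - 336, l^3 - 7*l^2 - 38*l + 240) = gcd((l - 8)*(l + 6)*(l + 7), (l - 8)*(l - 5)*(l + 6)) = l^2 - 2*l - 48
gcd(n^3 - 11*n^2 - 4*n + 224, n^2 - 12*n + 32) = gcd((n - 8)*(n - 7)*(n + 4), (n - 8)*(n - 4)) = n - 8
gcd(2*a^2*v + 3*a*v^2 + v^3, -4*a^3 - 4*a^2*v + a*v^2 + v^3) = 2*a^2 + 3*a*v + v^2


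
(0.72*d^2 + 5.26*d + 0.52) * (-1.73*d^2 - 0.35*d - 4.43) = -1.2456*d^4 - 9.3518*d^3 - 5.9302*d^2 - 23.4838*d - 2.3036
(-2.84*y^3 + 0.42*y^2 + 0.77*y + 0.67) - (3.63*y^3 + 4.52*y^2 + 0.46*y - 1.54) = -6.47*y^3 - 4.1*y^2 + 0.31*y + 2.21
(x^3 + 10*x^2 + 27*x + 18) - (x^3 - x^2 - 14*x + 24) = 11*x^2 + 41*x - 6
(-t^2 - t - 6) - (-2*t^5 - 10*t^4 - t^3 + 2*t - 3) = 2*t^5 + 10*t^4 + t^3 - t^2 - 3*t - 3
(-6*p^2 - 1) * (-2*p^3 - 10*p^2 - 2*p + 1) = 12*p^5 + 60*p^4 + 14*p^3 + 4*p^2 + 2*p - 1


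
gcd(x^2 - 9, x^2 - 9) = x^2 - 9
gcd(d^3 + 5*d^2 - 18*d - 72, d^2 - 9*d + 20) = d - 4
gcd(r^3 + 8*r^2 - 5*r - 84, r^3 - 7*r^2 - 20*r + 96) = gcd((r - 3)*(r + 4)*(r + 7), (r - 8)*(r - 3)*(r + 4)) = r^2 + r - 12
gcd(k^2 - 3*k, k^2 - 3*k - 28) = 1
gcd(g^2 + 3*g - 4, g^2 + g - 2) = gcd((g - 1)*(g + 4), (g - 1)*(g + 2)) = g - 1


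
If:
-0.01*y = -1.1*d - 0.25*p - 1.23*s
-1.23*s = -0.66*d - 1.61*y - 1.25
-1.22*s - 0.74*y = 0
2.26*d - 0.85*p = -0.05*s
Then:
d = -0.21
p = -0.53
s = 0.29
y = -0.47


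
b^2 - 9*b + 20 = (b - 5)*(b - 4)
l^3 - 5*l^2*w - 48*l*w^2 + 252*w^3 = (l - 6*w)^2*(l + 7*w)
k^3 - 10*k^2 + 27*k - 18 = (k - 6)*(k - 3)*(k - 1)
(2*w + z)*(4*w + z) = 8*w^2 + 6*w*z + z^2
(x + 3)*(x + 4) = x^2 + 7*x + 12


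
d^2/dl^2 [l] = 0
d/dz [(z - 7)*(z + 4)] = 2*z - 3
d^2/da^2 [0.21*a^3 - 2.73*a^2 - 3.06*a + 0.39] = 1.26*a - 5.46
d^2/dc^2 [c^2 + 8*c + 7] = 2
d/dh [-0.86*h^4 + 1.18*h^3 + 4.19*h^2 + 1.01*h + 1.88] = -3.44*h^3 + 3.54*h^2 + 8.38*h + 1.01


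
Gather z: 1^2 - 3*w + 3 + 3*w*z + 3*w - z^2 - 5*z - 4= -z^2 + z*(3*w - 5)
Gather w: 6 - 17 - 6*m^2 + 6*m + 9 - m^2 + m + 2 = -7*m^2 + 7*m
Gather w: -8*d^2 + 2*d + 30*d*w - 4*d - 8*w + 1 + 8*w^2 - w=-8*d^2 - 2*d + 8*w^2 + w*(30*d - 9) + 1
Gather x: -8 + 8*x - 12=8*x - 20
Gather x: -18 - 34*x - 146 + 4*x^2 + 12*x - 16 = 4*x^2 - 22*x - 180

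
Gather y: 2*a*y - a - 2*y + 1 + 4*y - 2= -a + y*(2*a + 2) - 1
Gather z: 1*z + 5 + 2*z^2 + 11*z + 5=2*z^2 + 12*z + 10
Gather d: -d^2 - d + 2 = -d^2 - d + 2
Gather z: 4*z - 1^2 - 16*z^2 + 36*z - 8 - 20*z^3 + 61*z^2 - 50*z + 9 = -20*z^3 + 45*z^2 - 10*z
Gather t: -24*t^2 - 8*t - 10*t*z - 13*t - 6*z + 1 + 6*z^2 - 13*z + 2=-24*t^2 + t*(-10*z - 21) + 6*z^2 - 19*z + 3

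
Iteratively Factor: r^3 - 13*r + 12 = (r - 1)*(r^2 + r - 12) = (r - 3)*(r - 1)*(r + 4)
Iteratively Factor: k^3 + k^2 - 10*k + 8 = (k - 2)*(k^2 + 3*k - 4) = (k - 2)*(k + 4)*(k - 1)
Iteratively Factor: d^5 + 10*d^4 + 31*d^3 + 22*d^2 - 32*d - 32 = (d + 4)*(d^4 + 6*d^3 + 7*d^2 - 6*d - 8) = (d + 4)^2*(d^3 + 2*d^2 - d - 2) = (d + 2)*(d + 4)^2*(d^2 - 1) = (d + 1)*(d + 2)*(d + 4)^2*(d - 1)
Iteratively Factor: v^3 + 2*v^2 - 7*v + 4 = (v + 4)*(v^2 - 2*v + 1) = (v - 1)*(v + 4)*(v - 1)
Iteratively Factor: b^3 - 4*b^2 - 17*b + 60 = (b + 4)*(b^2 - 8*b + 15) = (b - 3)*(b + 4)*(b - 5)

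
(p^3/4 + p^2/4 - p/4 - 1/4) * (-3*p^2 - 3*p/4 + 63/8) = -3*p^5/4 - 15*p^4/16 + 81*p^3/32 + 93*p^2/32 - 57*p/32 - 63/32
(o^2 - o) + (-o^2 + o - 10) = -10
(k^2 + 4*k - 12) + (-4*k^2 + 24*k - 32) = -3*k^2 + 28*k - 44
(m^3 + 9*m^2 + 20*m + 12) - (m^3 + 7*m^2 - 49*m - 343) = 2*m^2 + 69*m + 355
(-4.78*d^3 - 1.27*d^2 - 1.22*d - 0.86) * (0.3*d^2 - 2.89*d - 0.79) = -1.434*d^5 + 13.4332*d^4 + 7.0805*d^3 + 4.2711*d^2 + 3.4492*d + 0.6794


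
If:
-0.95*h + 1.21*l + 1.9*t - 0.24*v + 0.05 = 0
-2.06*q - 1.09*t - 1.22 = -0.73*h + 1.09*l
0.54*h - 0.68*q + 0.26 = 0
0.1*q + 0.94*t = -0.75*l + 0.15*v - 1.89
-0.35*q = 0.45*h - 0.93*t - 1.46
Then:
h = -4.60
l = 7.01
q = -3.27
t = -5.03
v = 13.96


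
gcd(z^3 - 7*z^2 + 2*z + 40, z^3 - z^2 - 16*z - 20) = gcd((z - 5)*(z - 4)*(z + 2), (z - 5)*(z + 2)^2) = z^2 - 3*z - 10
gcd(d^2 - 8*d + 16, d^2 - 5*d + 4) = d - 4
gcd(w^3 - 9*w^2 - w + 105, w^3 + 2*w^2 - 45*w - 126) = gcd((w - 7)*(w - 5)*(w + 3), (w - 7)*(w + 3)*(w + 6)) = w^2 - 4*w - 21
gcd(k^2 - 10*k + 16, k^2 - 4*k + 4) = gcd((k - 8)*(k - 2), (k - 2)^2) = k - 2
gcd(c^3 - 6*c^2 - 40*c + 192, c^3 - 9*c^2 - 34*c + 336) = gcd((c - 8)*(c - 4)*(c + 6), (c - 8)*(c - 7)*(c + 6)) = c^2 - 2*c - 48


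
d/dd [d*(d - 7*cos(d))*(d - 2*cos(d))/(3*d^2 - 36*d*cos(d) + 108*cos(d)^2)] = (-3*d^3*sin(d) + d^3 + 13*d^2*sin(2*d) - 18*d^2*cos(d) + 94*d*cos(d)^2 - 84*cos(d)^3)/(3*(d - 6*cos(d))^3)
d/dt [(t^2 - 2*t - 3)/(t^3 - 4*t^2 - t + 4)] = (-t^2 + 6*t - 11)/(t^4 - 10*t^3 + 33*t^2 - 40*t + 16)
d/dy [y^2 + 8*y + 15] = 2*y + 8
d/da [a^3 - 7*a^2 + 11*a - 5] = 3*a^2 - 14*a + 11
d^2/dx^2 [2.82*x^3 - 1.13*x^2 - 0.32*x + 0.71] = 16.92*x - 2.26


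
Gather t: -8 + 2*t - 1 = 2*t - 9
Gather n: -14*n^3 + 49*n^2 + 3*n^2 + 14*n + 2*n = -14*n^3 + 52*n^2 + 16*n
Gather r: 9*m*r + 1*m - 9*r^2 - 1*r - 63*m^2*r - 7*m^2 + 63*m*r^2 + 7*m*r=-7*m^2 + m + r^2*(63*m - 9) + r*(-63*m^2 + 16*m - 1)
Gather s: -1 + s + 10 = s + 9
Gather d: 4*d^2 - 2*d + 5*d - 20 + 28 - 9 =4*d^2 + 3*d - 1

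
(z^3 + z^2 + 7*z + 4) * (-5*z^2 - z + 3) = -5*z^5 - 6*z^4 - 33*z^3 - 24*z^2 + 17*z + 12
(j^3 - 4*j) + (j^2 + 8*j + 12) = j^3 + j^2 + 4*j + 12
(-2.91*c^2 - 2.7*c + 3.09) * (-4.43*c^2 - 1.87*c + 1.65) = 12.8913*c^4 + 17.4027*c^3 - 13.4412*c^2 - 10.2333*c + 5.0985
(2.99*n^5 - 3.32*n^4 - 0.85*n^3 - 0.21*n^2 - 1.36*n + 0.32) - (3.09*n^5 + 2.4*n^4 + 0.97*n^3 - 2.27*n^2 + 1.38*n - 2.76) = -0.0999999999999996*n^5 - 5.72*n^4 - 1.82*n^3 + 2.06*n^2 - 2.74*n + 3.08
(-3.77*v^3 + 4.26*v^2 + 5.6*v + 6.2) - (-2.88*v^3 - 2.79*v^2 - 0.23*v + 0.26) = -0.89*v^3 + 7.05*v^2 + 5.83*v + 5.94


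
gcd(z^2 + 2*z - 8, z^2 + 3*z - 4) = z + 4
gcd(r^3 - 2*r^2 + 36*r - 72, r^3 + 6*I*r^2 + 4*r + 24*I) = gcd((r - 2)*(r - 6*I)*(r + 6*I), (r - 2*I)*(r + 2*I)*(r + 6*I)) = r + 6*I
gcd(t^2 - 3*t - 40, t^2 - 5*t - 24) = t - 8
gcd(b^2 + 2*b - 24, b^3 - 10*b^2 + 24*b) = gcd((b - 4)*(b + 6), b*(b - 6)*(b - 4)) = b - 4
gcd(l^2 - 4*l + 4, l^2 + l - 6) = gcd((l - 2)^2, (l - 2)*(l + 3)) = l - 2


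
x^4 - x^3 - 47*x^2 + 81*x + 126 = (x - 6)*(x - 3)*(x + 1)*(x + 7)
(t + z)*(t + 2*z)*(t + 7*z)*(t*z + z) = t^4*z + 10*t^3*z^2 + t^3*z + 23*t^2*z^3 + 10*t^2*z^2 + 14*t*z^4 + 23*t*z^3 + 14*z^4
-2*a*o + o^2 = o*(-2*a + o)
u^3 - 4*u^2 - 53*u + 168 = (u - 8)*(u - 3)*(u + 7)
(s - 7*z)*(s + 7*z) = s^2 - 49*z^2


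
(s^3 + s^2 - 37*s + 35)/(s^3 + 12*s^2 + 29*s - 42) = (s - 5)/(s + 6)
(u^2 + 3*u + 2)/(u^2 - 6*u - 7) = (u + 2)/(u - 7)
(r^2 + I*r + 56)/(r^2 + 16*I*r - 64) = (r - 7*I)/(r + 8*I)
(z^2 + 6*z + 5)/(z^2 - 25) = (z + 1)/(z - 5)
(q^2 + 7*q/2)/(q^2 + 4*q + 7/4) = 2*q/(2*q + 1)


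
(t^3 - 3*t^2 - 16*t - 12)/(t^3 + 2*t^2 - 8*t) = (t^3 - 3*t^2 - 16*t - 12)/(t*(t^2 + 2*t - 8))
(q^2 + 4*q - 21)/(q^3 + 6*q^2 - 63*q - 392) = (q - 3)/(q^2 - q - 56)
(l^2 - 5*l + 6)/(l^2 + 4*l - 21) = (l - 2)/(l + 7)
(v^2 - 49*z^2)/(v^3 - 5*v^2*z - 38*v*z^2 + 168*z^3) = (-v - 7*z)/(-v^2 - 2*v*z + 24*z^2)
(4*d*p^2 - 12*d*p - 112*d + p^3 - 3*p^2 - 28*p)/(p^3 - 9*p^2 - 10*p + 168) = (4*d + p)/(p - 6)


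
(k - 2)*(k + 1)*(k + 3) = k^3 + 2*k^2 - 5*k - 6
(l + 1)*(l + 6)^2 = l^3 + 13*l^2 + 48*l + 36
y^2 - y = y*(y - 1)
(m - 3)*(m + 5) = m^2 + 2*m - 15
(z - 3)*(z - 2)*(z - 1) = z^3 - 6*z^2 + 11*z - 6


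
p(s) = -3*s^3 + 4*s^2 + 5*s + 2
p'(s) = -9*s^2 + 8*s + 5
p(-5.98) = 756.68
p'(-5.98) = -364.68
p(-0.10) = 1.54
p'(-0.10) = 4.11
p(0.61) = 5.86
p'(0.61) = 6.53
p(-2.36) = 51.91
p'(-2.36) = -64.01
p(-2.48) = 59.96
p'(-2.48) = -70.19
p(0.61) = 5.86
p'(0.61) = 6.53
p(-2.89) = 93.37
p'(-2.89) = -93.29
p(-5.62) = 632.75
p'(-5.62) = -324.22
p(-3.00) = 104.00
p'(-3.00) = -100.00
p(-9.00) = 2468.00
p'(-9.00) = -796.00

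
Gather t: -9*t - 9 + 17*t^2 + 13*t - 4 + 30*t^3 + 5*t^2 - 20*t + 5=30*t^3 + 22*t^2 - 16*t - 8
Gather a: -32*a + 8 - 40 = -32*a - 32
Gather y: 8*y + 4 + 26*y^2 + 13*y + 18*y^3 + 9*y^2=18*y^3 + 35*y^2 + 21*y + 4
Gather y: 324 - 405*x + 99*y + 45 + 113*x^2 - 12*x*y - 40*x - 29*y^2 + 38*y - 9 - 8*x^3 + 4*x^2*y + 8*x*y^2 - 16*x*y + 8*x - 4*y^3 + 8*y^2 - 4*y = -8*x^3 + 113*x^2 - 437*x - 4*y^3 + y^2*(8*x - 21) + y*(4*x^2 - 28*x + 133) + 360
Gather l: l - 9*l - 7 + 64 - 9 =48 - 8*l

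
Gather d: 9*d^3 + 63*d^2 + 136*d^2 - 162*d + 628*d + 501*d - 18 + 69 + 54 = 9*d^3 + 199*d^2 + 967*d + 105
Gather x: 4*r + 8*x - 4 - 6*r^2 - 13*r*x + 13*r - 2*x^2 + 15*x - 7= -6*r^2 + 17*r - 2*x^2 + x*(23 - 13*r) - 11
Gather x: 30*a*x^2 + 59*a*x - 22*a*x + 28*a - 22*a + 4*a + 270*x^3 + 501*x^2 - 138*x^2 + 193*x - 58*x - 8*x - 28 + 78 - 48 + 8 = 10*a + 270*x^3 + x^2*(30*a + 363) + x*(37*a + 127) + 10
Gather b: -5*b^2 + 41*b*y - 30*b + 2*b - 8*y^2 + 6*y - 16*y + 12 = -5*b^2 + b*(41*y - 28) - 8*y^2 - 10*y + 12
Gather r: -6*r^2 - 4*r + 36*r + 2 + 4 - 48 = -6*r^2 + 32*r - 42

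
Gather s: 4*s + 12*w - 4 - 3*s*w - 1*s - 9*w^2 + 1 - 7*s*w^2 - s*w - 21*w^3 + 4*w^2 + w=s*(-7*w^2 - 4*w + 3) - 21*w^3 - 5*w^2 + 13*w - 3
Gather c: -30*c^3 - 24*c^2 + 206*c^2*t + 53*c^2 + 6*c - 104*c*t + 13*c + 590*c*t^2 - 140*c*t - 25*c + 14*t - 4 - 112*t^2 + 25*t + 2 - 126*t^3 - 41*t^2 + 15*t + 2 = -30*c^3 + c^2*(206*t + 29) + c*(590*t^2 - 244*t - 6) - 126*t^3 - 153*t^2 + 54*t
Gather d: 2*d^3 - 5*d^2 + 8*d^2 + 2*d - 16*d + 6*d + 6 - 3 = 2*d^3 + 3*d^2 - 8*d + 3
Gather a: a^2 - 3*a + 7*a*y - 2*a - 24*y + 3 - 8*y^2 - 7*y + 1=a^2 + a*(7*y - 5) - 8*y^2 - 31*y + 4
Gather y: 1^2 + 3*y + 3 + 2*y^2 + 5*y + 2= 2*y^2 + 8*y + 6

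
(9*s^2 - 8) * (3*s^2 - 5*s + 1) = 27*s^4 - 45*s^3 - 15*s^2 + 40*s - 8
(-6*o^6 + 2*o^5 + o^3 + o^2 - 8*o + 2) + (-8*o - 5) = -6*o^6 + 2*o^5 + o^3 + o^2 - 16*o - 3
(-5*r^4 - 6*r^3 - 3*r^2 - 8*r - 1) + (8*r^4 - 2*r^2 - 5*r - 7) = 3*r^4 - 6*r^3 - 5*r^2 - 13*r - 8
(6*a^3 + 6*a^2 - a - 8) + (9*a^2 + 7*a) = 6*a^3 + 15*a^2 + 6*a - 8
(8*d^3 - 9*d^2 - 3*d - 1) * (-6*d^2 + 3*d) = -48*d^5 + 78*d^4 - 9*d^3 - 3*d^2 - 3*d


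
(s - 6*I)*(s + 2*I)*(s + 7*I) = s^3 + 3*I*s^2 + 40*s + 84*I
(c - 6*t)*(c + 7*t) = c^2 + c*t - 42*t^2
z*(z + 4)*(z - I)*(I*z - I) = I*z^4 + z^3 + 3*I*z^3 + 3*z^2 - 4*I*z^2 - 4*z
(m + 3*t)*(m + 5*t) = m^2 + 8*m*t + 15*t^2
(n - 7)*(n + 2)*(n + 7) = n^3 + 2*n^2 - 49*n - 98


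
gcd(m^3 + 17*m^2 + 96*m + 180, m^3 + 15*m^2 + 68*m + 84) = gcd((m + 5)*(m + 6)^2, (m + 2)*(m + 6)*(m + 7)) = m + 6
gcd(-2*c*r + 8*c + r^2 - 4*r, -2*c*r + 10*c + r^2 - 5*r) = -2*c + r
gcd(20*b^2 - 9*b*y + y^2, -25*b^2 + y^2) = -5*b + y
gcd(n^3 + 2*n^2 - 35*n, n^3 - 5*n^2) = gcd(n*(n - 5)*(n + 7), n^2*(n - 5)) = n^2 - 5*n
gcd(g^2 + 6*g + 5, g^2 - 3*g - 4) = g + 1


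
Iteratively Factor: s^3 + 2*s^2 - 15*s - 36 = (s + 3)*(s^2 - s - 12) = (s - 4)*(s + 3)*(s + 3)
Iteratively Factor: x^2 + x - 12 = (x - 3)*(x + 4)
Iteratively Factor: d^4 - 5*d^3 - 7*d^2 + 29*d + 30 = (d + 1)*(d^3 - 6*d^2 - d + 30) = (d - 5)*(d + 1)*(d^2 - d - 6) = (d - 5)*(d - 3)*(d + 1)*(d + 2)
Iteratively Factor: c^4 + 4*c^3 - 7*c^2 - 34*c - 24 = (c + 2)*(c^3 + 2*c^2 - 11*c - 12) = (c + 2)*(c + 4)*(c^2 - 2*c - 3) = (c + 1)*(c + 2)*(c + 4)*(c - 3)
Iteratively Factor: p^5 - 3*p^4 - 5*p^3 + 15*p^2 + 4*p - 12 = (p + 1)*(p^4 - 4*p^3 - p^2 + 16*p - 12) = (p - 1)*(p + 1)*(p^3 - 3*p^2 - 4*p + 12) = (p - 1)*(p + 1)*(p + 2)*(p^2 - 5*p + 6) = (p - 2)*(p - 1)*(p + 1)*(p + 2)*(p - 3)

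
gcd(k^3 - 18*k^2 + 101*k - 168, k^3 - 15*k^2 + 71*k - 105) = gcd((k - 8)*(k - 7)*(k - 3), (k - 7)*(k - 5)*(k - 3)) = k^2 - 10*k + 21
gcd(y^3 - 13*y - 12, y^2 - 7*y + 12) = y - 4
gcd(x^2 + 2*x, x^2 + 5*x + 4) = 1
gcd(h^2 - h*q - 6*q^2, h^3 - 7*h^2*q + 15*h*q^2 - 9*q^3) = -h + 3*q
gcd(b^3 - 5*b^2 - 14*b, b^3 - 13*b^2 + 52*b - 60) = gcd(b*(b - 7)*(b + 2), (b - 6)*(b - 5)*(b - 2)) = 1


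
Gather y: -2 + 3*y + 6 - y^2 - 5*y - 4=-y^2 - 2*y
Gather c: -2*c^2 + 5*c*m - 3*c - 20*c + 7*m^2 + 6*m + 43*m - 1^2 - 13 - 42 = -2*c^2 + c*(5*m - 23) + 7*m^2 + 49*m - 56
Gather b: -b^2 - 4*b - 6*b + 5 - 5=-b^2 - 10*b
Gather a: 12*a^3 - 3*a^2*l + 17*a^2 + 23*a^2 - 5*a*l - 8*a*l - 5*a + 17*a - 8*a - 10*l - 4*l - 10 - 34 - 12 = 12*a^3 + a^2*(40 - 3*l) + a*(4 - 13*l) - 14*l - 56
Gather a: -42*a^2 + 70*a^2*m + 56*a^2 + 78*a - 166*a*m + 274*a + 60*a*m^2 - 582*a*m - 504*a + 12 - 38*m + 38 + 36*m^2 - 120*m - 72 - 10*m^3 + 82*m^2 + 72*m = a^2*(70*m + 14) + a*(60*m^2 - 748*m - 152) - 10*m^3 + 118*m^2 - 86*m - 22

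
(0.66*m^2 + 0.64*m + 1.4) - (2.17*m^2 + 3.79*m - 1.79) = -1.51*m^2 - 3.15*m + 3.19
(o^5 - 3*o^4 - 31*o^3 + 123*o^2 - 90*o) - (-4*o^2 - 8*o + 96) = o^5 - 3*o^4 - 31*o^3 + 127*o^2 - 82*o - 96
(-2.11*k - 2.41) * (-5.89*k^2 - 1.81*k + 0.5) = 12.4279*k^3 + 18.014*k^2 + 3.3071*k - 1.205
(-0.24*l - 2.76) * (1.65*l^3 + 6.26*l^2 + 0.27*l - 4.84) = -0.396*l^4 - 6.0564*l^3 - 17.3424*l^2 + 0.4164*l + 13.3584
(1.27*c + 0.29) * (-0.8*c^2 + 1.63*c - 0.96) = -1.016*c^3 + 1.8381*c^2 - 0.7465*c - 0.2784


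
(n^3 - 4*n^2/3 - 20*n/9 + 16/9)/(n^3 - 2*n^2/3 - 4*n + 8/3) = (n + 4/3)/(n + 2)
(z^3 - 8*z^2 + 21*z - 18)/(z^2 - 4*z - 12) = (-z^3 + 8*z^2 - 21*z + 18)/(-z^2 + 4*z + 12)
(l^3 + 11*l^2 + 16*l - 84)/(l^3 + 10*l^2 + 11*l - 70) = (l + 6)/(l + 5)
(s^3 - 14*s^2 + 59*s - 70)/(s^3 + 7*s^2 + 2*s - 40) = (s^2 - 12*s + 35)/(s^2 + 9*s + 20)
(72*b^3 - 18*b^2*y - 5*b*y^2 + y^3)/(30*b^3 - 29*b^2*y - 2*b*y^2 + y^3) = (-12*b^2 + b*y + y^2)/(-5*b^2 + 4*b*y + y^2)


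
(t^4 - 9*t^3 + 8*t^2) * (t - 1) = t^5 - 10*t^4 + 17*t^3 - 8*t^2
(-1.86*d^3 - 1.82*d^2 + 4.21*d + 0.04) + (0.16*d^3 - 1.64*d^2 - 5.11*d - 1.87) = -1.7*d^3 - 3.46*d^2 - 0.9*d - 1.83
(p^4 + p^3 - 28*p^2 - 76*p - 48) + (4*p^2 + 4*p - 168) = p^4 + p^3 - 24*p^2 - 72*p - 216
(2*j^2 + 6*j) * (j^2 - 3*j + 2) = 2*j^4 - 14*j^2 + 12*j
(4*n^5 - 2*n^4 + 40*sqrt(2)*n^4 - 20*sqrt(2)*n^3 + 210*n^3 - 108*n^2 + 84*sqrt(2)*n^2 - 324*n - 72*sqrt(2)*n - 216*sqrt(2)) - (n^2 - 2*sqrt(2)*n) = 4*n^5 - 2*n^4 + 40*sqrt(2)*n^4 - 20*sqrt(2)*n^3 + 210*n^3 - 109*n^2 + 84*sqrt(2)*n^2 - 324*n - 70*sqrt(2)*n - 216*sqrt(2)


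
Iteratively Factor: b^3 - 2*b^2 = (b)*(b^2 - 2*b) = b^2*(b - 2)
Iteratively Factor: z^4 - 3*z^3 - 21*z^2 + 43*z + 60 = (z - 3)*(z^3 - 21*z - 20) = (z - 5)*(z - 3)*(z^2 + 5*z + 4) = (z - 5)*(z - 3)*(z + 1)*(z + 4)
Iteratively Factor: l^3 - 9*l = (l)*(l^2 - 9) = l*(l - 3)*(l + 3)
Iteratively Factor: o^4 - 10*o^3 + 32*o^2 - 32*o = (o - 4)*(o^3 - 6*o^2 + 8*o) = (o - 4)*(o - 2)*(o^2 - 4*o) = o*(o - 4)*(o - 2)*(o - 4)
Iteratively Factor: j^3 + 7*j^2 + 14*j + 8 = (j + 1)*(j^2 + 6*j + 8) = (j + 1)*(j + 2)*(j + 4)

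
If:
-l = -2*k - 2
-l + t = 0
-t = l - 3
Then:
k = -1/4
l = 3/2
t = 3/2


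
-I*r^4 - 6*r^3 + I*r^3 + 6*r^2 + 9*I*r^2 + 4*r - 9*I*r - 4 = (r - 4*I)*(r - I)^2*(-I*r + I)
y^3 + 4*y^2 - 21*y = y*(y - 3)*(y + 7)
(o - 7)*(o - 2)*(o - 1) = o^3 - 10*o^2 + 23*o - 14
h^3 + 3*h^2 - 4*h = h*(h - 1)*(h + 4)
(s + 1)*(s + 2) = s^2 + 3*s + 2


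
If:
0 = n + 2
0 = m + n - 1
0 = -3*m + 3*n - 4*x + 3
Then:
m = 3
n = -2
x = -3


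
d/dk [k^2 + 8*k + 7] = 2*k + 8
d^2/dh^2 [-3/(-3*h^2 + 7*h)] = 6*(-3*h*(3*h - 7) + (6*h - 7)^2)/(h^3*(3*h - 7)^3)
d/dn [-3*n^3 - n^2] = n*(-9*n - 2)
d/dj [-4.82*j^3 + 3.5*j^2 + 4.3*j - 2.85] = -14.46*j^2 + 7.0*j + 4.3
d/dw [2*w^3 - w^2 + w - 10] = 6*w^2 - 2*w + 1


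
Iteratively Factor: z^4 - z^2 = (z)*(z^3 - z) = z*(z + 1)*(z^2 - z) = z*(z - 1)*(z + 1)*(z)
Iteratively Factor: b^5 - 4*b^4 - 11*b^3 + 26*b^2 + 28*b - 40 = (b - 2)*(b^4 - 2*b^3 - 15*b^2 - 4*b + 20) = (b - 5)*(b - 2)*(b^3 + 3*b^2 - 4) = (b - 5)*(b - 2)*(b + 2)*(b^2 + b - 2) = (b - 5)*(b - 2)*(b + 2)^2*(b - 1)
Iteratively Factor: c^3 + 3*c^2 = (c)*(c^2 + 3*c) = c*(c + 3)*(c)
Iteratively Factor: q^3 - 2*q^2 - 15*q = (q - 5)*(q^2 + 3*q) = q*(q - 5)*(q + 3)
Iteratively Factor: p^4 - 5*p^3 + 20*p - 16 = (p + 2)*(p^3 - 7*p^2 + 14*p - 8) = (p - 1)*(p + 2)*(p^2 - 6*p + 8) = (p - 2)*(p - 1)*(p + 2)*(p - 4)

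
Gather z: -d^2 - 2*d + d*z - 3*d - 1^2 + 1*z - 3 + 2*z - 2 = -d^2 - 5*d + z*(d + 3) - 6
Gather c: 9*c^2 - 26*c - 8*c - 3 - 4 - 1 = 9*c^2 - 34*c - 8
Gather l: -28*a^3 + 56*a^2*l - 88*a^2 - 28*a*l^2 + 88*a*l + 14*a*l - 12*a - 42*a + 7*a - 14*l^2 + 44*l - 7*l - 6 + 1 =-28*a^3 - 88*a^2 - 47*a + l^2*(-28*a - 14) + l*(56*a^2 + 102*a + 37) - 5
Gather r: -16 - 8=-24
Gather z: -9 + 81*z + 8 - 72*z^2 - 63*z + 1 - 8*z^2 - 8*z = -80*z^2 + 10*z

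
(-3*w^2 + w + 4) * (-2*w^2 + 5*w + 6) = 6*w^4 - 17*w^3 - 21*w^2 + 26*w + 24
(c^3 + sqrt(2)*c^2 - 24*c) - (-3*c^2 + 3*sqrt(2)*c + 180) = c^3 + sqrt(2)*c^2 + 3*c^2 - 24*c - 3*sqrt(2)*c - 180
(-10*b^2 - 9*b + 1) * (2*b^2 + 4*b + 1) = -20*b^4 - 58*b^3 - 44*b^2 - 5*b + 1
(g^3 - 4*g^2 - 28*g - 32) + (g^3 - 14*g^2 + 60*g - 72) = 2*g^3 - 18*g^2 + 32*g - 104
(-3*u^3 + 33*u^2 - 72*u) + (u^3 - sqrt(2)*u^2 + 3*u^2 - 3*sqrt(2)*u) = -2*u^3 - sqrt(2)*u^2 + 36*u^2 - 72*u - 3*sqrt(2)*u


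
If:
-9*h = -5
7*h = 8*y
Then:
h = 5/9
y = 35/72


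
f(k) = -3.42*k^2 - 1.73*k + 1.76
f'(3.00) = -22.25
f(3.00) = -34.21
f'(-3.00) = 18.79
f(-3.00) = -23.83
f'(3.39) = -24.92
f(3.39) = -43.41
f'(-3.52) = 22.35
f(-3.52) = -34.53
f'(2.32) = -17.60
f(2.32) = -20.66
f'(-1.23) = 6.68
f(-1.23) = -1.29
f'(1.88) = -14.59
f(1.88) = -13.58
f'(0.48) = -5.01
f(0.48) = 0.14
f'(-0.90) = 4.43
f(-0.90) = 0.55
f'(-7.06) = 46.56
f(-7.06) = -156.49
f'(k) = -6.84*k - 1.73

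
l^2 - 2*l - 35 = (l - 7)*(l + 5)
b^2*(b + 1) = b^3 + b^2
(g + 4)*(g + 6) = g^2 + 10*g + 24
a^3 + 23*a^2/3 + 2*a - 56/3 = (a - 4/3)*(a + 2)*(a + 7)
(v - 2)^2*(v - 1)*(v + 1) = v^4 - 4*v^3 + 3*v^2 + 4*v - 4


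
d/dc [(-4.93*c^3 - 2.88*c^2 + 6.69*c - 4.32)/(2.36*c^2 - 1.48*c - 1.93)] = (-11.6348*c^4 + 14.5928*c^3 + 17.0187*c^2 + 31.5072*c - 19.3053)/(5.5696*c^4 - 6.9856*c^3 - 6.9192*c^2 + 5.7128*c + 3.7249)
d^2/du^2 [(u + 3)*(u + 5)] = 2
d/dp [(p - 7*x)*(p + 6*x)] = 2*p - x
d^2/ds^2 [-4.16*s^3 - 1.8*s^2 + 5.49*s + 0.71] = -24.96*s - 3.6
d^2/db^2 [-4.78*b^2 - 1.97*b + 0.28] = -9.56000000000000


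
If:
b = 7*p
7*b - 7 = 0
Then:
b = 1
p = 1/7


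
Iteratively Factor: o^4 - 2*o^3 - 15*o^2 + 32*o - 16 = (o - 1)*(o^3 - o^2 - 16*o + 16) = (o - 1)^2*(o^2 - 16) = (o - 1)^2*(o + 4)*(o - 4)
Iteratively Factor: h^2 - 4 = (h - 2)*(h + 2)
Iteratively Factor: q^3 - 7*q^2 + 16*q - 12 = (q - 3)*(q^2 - 4*q + 4) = (q - 3)*(q - 2)*(q - 2)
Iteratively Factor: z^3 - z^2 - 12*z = (z)*(z^2 - z - 12) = z*(z - 4)*(z + 3)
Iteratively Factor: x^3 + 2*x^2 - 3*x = (x - 1)*(x^2 + 3*x) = x*(x - 1)*(x + 3)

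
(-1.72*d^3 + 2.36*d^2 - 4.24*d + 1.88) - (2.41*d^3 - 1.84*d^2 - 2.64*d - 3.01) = -4.13*d^3 + 4.2*d^2 - 1.6*d + 4.89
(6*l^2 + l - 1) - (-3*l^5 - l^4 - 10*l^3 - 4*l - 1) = 3*l^5 + l^4 + 10*l^3 + 6*l^2 + 5*l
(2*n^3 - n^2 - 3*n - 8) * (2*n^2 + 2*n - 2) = 4*n^5 + 2*n^4 - 12*n^3 - 20*n^2 - 10*n + 16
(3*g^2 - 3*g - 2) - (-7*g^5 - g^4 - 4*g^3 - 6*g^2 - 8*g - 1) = 7*g^5 + g^4 + 4*g^3 + 9*g^2 + 5*g - 1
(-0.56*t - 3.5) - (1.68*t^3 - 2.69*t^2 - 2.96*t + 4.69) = -1.68*t^3 + 2.69*t^2 + 2.4*t - 8.19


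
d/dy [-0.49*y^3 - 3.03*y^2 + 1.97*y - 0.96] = -1.47*y^2 - 6.06*y + 1.97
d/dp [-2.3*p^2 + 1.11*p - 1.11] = 1.11 - 4.6*p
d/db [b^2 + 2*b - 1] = 2*b + 2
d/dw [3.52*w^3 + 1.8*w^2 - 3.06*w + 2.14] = 10.56*w^2 + 3.6*w - 3.06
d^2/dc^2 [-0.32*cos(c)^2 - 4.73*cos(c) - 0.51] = 4.73*cos(c) + 0.64*cos(2*c)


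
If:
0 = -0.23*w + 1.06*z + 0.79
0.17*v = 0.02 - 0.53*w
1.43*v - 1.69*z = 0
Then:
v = -0.80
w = 0.30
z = -0.68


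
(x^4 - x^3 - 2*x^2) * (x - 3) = x^5 - 4*x^4 + x^3 + 6*x^2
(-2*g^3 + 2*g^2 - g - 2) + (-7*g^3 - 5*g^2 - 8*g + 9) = -9*g^3 - 3*g^2 - 9*g + 7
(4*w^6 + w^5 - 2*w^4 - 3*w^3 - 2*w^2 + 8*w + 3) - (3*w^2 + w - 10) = 4*w^6 + w^5 - 2*w^4 - 3*w^3 - 5*w^2 + 7*w + 13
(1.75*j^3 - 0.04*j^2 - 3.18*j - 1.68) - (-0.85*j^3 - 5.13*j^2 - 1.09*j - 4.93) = 2.6*j^3 + 5.09*j^2 - 2.09*j + 3.25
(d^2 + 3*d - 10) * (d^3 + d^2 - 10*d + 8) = d^5 + 4*d^4 - 17*d^3 - 32*d^2 + 124*d - 80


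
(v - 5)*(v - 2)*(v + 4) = v^3 - 3*v^2 - 18*v + 40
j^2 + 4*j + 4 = (j + 2)^2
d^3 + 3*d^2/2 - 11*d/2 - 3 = (d - 2)*(d + 1/2)*(d + 3)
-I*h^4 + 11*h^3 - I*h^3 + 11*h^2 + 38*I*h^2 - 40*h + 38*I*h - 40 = (h + 2*I)*(h + 4*I)*(h + 5*I)*(-I*h - I)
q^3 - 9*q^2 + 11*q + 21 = (q - 7)*(q - 3)*(q + 1)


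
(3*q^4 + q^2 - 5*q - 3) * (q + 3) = 3*q^5 + 9*q^4 + q^3 - 2*q^2 - 18*q - 9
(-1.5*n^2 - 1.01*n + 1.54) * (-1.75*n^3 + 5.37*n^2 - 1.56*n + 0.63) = 2.625*n^5 - 6.2875*n^4 - 5.7787*n^3 + 8.9004*n^2 - 3.0387*n + 0.9702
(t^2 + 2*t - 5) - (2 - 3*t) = t^2 + 5*t - 7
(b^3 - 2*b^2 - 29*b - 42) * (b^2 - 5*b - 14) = b^5 - 7*b^4 - 33*b^3 + 131*b^2 + 616*b + 588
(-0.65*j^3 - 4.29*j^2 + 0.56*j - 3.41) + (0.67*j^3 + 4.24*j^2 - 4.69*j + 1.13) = 0.02*j^3 - 0.0499999999999998*j^2 - 4.13*j - 2.28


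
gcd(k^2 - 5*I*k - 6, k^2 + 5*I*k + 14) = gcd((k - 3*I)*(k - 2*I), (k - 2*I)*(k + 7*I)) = k - 2*I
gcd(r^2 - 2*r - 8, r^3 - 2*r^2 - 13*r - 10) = r + 2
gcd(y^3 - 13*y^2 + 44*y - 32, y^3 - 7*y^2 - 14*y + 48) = y - 8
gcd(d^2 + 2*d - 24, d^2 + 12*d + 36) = d + 6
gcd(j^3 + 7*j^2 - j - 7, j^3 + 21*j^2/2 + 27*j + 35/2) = j^2 + 8*j + 7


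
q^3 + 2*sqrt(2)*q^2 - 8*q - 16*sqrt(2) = (q - 2*sqrt(2))*(q + 2*sqrt(2))^2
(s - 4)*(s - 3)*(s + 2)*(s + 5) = s^4 - 27*s^2 + 14*s + 120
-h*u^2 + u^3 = u^2*(-h + u)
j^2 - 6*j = j*(j - 6)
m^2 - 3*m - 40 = (m - 8)*(m + 5)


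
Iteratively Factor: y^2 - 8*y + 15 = (y - 3)*(y - 5)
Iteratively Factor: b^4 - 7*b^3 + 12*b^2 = (b)*(b^3 - 7*b^2 + 12*b) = b*(b - 4)*(b^2 - 3*b) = b*(b - 4)*(b - 3)*(b)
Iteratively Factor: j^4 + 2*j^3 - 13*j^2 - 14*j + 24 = (j - 1)*(j^3 + 3*j^2 - 10*j - 24) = (j - 1)*(j + 2)*(j^2 + j - 12) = (j - 1)*(j + 2)*(j + 4)*(j - 3)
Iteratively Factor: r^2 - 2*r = (r - 2)*(r)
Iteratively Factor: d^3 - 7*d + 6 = (d + 3)*(d^2 - 3*d + 2) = (d - 1)*(d + 3)*(d - 2)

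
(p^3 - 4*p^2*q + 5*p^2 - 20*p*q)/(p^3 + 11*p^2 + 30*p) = (p - 4*q)/(p + 6)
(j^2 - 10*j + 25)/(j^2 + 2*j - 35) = (j - 5)/(j + 7)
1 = 1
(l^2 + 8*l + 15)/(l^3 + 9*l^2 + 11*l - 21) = (l + 5)/(l^2 + 6*l - 7)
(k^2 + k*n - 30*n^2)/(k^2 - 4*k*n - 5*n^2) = (k + 6*n)/(k + n)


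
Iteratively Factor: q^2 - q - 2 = (q - 2)*(q + 1)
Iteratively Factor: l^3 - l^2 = (l)*(l^2 - l) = l*(l - 1)*(l)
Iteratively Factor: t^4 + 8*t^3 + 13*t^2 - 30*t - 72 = (t - 2)*(t^3 + 10*t^2 + 33*t + 36) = (t - 2)*(t + 3)*(t^2 + 7*t + 12) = (t - 2)*(t + 3)^2*(t + 4)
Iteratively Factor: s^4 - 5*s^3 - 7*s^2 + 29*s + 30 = (s + 2)*(s^3 - 7*s^2 + 7*s + 15) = (s - 5)*(s + 2)*(s^2 - 2*s - 3) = (s - 5)*(s + 1)*(s + 2)*(s - 3)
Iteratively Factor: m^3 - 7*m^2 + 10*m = (m - 5)*(m^2 - 2*m) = m*(m - 5)*(m - 2)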